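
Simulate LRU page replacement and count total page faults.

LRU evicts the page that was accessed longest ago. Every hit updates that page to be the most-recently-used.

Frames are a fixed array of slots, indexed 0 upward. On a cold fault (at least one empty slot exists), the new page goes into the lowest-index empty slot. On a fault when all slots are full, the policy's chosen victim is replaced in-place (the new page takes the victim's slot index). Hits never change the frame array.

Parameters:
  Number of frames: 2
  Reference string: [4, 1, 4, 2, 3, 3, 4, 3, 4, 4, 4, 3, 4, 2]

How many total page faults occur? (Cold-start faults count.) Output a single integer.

Answer: 6

Derivation:
Step 0: ref 4 → FAULT, frames=[4,-]
Step 1: ref 1 → FAULT, frames=[4,1]
Step 2: ref 4 → HIT, frames=[4,1]
Step 3: ref 2 → FAULT (evict 1), frames=[4,2]
Step 4: ref 3 → FAULT (evict 4), frames=[3,2]
Step 5: ref 3 → HIT, frames=[3,2]
Step 6: ref 4 → FAULT (evict 2), frames=[3,4]
Step 7: ref 3 → HIT, frames=[3,4]
Step 8: ref 4 → HIT, frames=[3,4]
Step 9: ref 4 → HIT, frames=[3,4]
Step 10: ref 4 → HIT, frames=[3,4]
Step 11: ref 3 → HIT, frames=[3,4]
Step 12: ref 4 → HIT, frames=[3,4]
Step 13: ref 2 → FAULT (evict 3), frames=[2,4]
Total faults: 6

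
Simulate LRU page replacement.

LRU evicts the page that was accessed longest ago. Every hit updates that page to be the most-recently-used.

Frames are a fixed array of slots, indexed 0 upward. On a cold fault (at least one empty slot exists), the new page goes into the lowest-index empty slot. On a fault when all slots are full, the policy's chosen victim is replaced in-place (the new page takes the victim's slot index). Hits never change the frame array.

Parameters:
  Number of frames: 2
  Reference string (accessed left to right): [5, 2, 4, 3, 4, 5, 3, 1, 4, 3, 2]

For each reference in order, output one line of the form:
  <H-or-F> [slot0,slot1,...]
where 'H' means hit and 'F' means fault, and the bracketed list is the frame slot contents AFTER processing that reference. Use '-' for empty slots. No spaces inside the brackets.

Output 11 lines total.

F [5,-]
F [5,2]
F [4,2]
F [4,3]
H [4,3]
F [4,5]
F [3,5]
F [3,1]
F [4,1]
F [4,3]
F [2,3]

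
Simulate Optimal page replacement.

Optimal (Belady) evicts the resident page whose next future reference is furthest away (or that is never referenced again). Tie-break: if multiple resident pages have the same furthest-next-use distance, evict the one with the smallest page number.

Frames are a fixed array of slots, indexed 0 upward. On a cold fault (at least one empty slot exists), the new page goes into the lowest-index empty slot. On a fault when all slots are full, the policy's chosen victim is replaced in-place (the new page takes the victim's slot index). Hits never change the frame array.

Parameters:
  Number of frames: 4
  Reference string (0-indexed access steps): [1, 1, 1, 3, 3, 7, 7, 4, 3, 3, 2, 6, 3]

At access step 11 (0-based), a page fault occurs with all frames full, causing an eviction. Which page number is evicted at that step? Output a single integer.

Answer: 2

Derivation:
Step 0: ref 1 -> FAULT, frames=[1,-,-,-]
Step 1: ref 1 -> HIT, frames=[1,-,-,-]
Step 2: ref 1 -> HIT, frames=[1,-,-,-]
Step 3: ref 3 -> FAULT, frames=[1,3,-,-]
Step 4: ref 3 -> HIT, frames=[1,3,-,-]
Step 5: ref 7 -> FAULT, frames=[1,3,7,-]
Step 6: ref 7 -> HIT, frames=[1,3,7,-]
Step 7: ref 4 -> FAULT, frames=[1,3,7,4]
Step 8: ref 3 -> HIT, frames=[1,3,7,4]
Step 9: ref 3 -> HIT, frames=[1,3,7,4]
Step 10: ref 2 -> FAULT, evict 1, frames=[2,3,7,4]
Step 11: ref 6 -> FAULT, evict 2, frames=[6,3,7,4]
At step 11: evicted page 2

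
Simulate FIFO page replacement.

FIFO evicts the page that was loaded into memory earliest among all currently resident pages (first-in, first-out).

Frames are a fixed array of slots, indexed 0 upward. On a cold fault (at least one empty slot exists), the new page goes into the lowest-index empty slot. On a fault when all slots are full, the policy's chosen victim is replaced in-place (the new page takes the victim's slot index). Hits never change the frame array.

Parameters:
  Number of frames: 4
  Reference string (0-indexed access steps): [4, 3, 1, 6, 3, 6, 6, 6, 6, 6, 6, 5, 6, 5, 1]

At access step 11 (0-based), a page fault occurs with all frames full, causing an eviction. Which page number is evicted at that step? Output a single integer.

Step 0: ref 4 -> FAULT, frames=[4,-,-,-]
Step 1: ref 3 -> FAULT, frames=[4,3,-,-]
Step 2: ref 1 -> FAULT, frames=[4,3,1,-]
Step 3: ref 6 -> FAULT, frames=[4,3,1,6]
Step 4: ref 3 -> HIT, frames=[4,3,1,6]
Step 5: ref 6 -> HIT, frames=[4,3,1,6]
Step 6: ref 6 -> HIT, frames=[4,3,1,6]
Step 7: ref 6 -> HIT, frames=[4,3,1,6]
Step 8: ref 6 -> HIT, frames=[4,3,1,6]
Step 9: ref 6 -> HIT, frames=[4,3,1,6]
Step 10: ref 6 -> HIT, frames=[4,3,1,6]
Step 11: ref 5 -> FAULT, evict 4, frames=[5,3,1,6]
At step 11: evicted page 4

Answer: 4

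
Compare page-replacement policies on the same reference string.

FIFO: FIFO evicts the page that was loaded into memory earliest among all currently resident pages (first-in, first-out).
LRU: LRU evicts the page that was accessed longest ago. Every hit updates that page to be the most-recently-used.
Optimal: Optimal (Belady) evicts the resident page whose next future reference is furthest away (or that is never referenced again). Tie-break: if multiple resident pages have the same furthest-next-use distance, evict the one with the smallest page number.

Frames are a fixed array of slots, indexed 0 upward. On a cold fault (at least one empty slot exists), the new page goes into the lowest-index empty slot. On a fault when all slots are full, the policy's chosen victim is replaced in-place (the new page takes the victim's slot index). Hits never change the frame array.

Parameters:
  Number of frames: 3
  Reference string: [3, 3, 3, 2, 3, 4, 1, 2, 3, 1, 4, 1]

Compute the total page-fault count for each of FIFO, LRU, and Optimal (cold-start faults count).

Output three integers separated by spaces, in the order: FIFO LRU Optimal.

--- FIFO ---
  step 0: ref 3 -> FAULT, frames=[3,-,-] (faults so far: 1)
  step 1: ref 3 -> HIT, frames=[3,-,-] (faults so far: 1)
  step 2: ref 3 -> HIT, frames=[3,-,-] (faults so far: 1)
  step 3: ref 2 -> FAULT, frames=[3,2,-] (faults so far: 2)
  step 4: ref 3 -> HIT, frames=[3,2,-] (faults so far: 2)
  step 5: ref 4 -> FAULT, frames=[3,2,4] (faults so far: 3)
  step 6: ref 1 -> FAULT, evict 3, frames=[1,2,4] (faults so far: 4)
  step 7: ref 2 -> HIT, frames=[1,2,4] (faults so far: 4)
  step 8: ref 3 -> FAULT, evict 2, frames=[1,3,4] (faults so far: 5)
  step 9: ref 1 -> HIT, frames=[1,3,4] (faults so far: 5)
  step 10: ref 4 -> HIT, frames=[1,3,4] (faults so far: 5)
  step 11: ref 1 -> HIT, frames=[1,3,4] (faults so far: 5)
  FIFO total faults: 5
--- LRU ---
  step 0: ref 3 -> FAULT, frames=[3,-,-] (faults so far: 1)
  step 1: ref 3 -> HIT, frames=[3,-,-] (faults so far: 1)
  step 2: ref 3 -> HIT, frames=[3,-,-] (faults so far: 1)
  step 3: ref 2 -> FAULT, frames=[3,2,-] (faults so far: 2)
  step 4: ref 3 -> HIT, frames=[3,2,-] (faults so far: 2)
  step 5: ref 4 -> FAULT, frames=[3,2,4] (faults so far: 3)
  step 6: ref 1 -> FAULT, evict 2, frames=[3,1,4] (faults so far: 4)
  step 7: ref 2 -> FAULT, evict 3, frames=[2,1,4] (faults so far: 5)
  step 8: ref 3 -> FAULT, evict 4, frames=[2,1,3] (faults so far: 6)
  step 9: ref 1 -> HIT, frames=[2,1,3] (faults so far: 6)
  step 10: ref 4 -> FAULT, evict 2, frames=[4,1,3] (faults so far: 7)
  step 11: ref 1 -> HIT, frames=[4,1,3] (faults so far: 7)
  LRU total faults: 7
--- Optimal ---
  step 0: ref 3 -> FAULT, frames=[3,-,-] (faults so far: 1)
  step 1: ref 3 -> HIT, frames=[3,-,-] (faults so far: 1)
  step 2: ref 3 -> HIT, frames=[3,-,-] (faults so far: 1)
  step 3: ref 2 -> FAULT, frames=[3,2,-] (faults so far: 2)
  step 4: ref 3 -> HIT, frames=[3,2,-] (faults so far: 2)
  step 5: ref 4 -> FAULT, frames=[3,2,4] (faults so far: 3)
  step 6: ref 1 -> FAULT, evict 4, frames=[3,2,1] (faults so far: 4)
  step 7: ref 2 -> HIT, frames=[3,2,1] (faults so far: 4)
  step 8: ref 3 -> HIT, frames=[3,2,1] (faults so far: 4)
  step 9: ref 1 -> HIT, frames=[3,2,1] (faults so far: 4)
  step 10: ref 4 -> FAULT, evict 2, frames=[3,4,1] (faults so far: 5)
  step 11: ref 1 -> HIT, frames=[3,4,1] (faults so far: 5)
  Optimal total faults: 5

Answer: 5 7 5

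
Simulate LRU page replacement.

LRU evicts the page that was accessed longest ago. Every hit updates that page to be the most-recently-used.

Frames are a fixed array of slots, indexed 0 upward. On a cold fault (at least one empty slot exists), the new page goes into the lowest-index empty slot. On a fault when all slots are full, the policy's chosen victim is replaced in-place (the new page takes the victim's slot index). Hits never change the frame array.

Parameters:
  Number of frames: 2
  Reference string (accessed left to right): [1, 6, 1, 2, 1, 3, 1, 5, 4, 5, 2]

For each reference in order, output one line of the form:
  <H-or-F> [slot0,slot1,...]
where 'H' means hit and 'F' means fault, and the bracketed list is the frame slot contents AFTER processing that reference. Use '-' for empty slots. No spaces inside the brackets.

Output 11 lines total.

F [1,-]
F [1,6]
H [1,6]
F [1,2]
H [1,2]
F [1,3]
H [1,3]
F [1,5]
F [4,5]
H [4,5]
F [2,5]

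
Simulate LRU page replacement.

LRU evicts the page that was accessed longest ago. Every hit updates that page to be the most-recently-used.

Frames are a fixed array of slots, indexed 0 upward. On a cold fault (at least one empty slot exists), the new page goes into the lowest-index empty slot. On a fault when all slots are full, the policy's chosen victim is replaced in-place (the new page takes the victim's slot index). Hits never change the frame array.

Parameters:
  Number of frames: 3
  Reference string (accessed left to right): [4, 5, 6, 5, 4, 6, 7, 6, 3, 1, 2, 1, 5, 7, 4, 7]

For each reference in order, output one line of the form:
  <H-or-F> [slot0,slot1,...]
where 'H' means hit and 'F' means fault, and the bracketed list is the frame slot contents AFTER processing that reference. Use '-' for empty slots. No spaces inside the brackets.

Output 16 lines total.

F [4,-,-]
F [4,5,-]
F [4,5,6]
H [4,5,6]
H [4,5,6]
H [4,5,6]
F [4,7,6]
H [4,7,6]
F [3,7,6]
F [3,1,6]
F [3,1,2]
H [3,1,2]
F [5,1,2]
F [5,1,7]
F [5,4,7]
H [5,4,7]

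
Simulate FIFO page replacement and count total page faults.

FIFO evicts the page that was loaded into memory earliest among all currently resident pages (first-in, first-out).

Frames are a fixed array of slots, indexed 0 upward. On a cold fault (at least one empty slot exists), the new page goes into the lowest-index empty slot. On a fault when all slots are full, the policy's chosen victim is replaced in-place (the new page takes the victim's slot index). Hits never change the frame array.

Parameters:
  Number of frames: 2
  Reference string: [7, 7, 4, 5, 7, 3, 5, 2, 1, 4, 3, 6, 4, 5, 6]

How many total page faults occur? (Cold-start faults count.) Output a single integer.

Step 0: ref 7 → FAULT, frames=[7,-]
Step 1: ref 7 → HIT, frames=[7,-]
Step 2: ref 4 → FAULT, frames=[7,4]
Step 3: ref 5 → FAULT (evict 7), frames=[5,4]
Step 4: ref 7 → FAULT (evict 4), frames=[5,7]
Step 5: ref 3 → FAULT (evict 5), frames=[3,7]
Step 6: ref 5 → FAULT (evict 7), frames=[3,5]
Step 7: ref 2 → FAULT (evict 3), frames=[2,5]
Step 8: ref 1 → FAULT (evict 5), frames=[2,1]
Step 9: ref 4 → FAULT (evict 2), frames=[4,1]
Step 10: ref 3 → FAULT (evict 1), frames=[4,3]
Step 11: ref 6 → FAULT (evict 4), frames=[6,3]
Step 12: ref 4 → FAULT (evict 3), frames=[6,4]
Step 13: ref 5 → FAULT (evict 6), frames=[5,4]
Step 14: ref 6 → FAULT (evict 4), frames=[5,6]
Total faults: 14

Answer: 14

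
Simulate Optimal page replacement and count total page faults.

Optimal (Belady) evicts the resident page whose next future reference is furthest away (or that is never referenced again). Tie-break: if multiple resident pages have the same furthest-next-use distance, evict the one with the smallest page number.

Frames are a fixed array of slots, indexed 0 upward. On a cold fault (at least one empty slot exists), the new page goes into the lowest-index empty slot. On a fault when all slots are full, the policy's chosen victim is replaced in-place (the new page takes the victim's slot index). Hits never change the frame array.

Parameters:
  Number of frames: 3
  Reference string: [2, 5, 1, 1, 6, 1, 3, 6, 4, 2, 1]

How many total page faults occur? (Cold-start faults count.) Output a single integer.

Answer: 7

Derivation:
Step 0: ref 2 → FAULT, frames=[2,-,-]
Step 1: ref 5 → FAULT, frames=[2,5,-]
Step 2: ref 1 → FAULT, frames=[2,5,1]
Step 3: ref 1 → HIT, frames=[2,5,1]
Step 4: ref 6 → FAULT (evict 5), frames=[2,6,1]
Step 5: ref 1 → HIT, frames=[2,6,1]
Step 6: ref 3 → FAULT (evict 1), frames=[2,6,3]
Step 7: ref 6 → HIT, frames=[2,6,3]
Step 8: ref 4 → FAULT (evict 3), frames=[2,6,4]
Step 9: ref 2 → HIT, frames=[2,6,4]
Step 10: ref 1 → FAULT (evict 2), frames=[1,6,4]
Total faults: 7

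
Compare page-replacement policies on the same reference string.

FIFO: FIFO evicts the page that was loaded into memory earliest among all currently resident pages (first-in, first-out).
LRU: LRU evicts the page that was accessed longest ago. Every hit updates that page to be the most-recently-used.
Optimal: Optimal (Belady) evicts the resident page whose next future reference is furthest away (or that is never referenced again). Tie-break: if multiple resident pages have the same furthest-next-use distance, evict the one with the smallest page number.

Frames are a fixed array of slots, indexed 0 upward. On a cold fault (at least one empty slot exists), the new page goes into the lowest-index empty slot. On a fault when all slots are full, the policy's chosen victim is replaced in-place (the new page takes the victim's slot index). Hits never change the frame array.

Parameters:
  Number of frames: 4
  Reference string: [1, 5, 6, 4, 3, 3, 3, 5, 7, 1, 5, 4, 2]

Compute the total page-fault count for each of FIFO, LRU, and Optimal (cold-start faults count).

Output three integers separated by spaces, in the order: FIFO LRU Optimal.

--- FIFO ---
  step 0: ref 1 -> FAULT, frames=[1,-,-,-] (faults so far: 1)
  step 1: ref 5 -> FAULT, frames=[1,5,-,-] (faults so far: 2)
  step 2: ref 6 -> FAULT, frames=[1,5,6,-] (faults so far: 3)
  step 3: ref 4 -> FAULT, frames=[1,5,6,4] (faults so far: 4)
  step 4: ref 3 -> FAULT, evict 1, frames=[3,5,6,4] (faults so far: 5)
  step 5: ref 3 -> HIT, frames=[3,5,6,4] (faults so far: 5)
  step 6: ref 3 -> HIT, frames=[3,5,6,4] (faults so far: 5)
  step 7: ref 5 -> HIT, frames=[3,5,6,4] (faults so far: 5)
  step 8: ref 7 -> FAULT, evict 5, frames=[3,7,6,4] (faults so far: 6)
  step 9: ref 1 -> FAULT, evict 6, frames=[3,7,1,4] (faults so far: 7)
  step 10: ref 5 -> FAULT, evict 4, frames=[3,7,1,5] (faults so far: 8)
  step 11: ref 4 -> FAULT, evict 3, frames=[4,7,1,5] (faults so far: 9)
  step 12: ref 2 -> FAULT, evict 7, frames=[4,2,1,5] (faults so far: 10)
  FIFO total faults: 10
--- LRU ---
  step 0: ref 1 -> FAULT, frames=[1,-,-,-] (faults so far: 1)
  step 1: ref 5 -> FAULT, frames=[1,5,-,-] (faults so far: 2)
  step 2: ref 6 -> FAULT, frames=[1,5,6,-] (faults so far: 3)
  step 3: ref 4 -> FAULT, frames=[1,5,6,4] (faults so far: 4)
  step 4: ref 3 -> FAULT, evict 1, frames=[3,5,6,4] (faults so far: 5)
  step 5: ref 3 -> HIT, frames=[3,5,6,4] (faults so far: 5)
  step 6: ref 3 -> HIT, frames=[3,5,6,4] (faults so far: 5)
  step 7: ref 5 -> HIT, frames=[3,5,6,4] (faults so far: 5)
  step 8: ref 7 -> FAULT, evict 6, frames=[3,5,7,4] (faults so far: 6)
  step 9: ref 1 -> FAULT, evict 4, frames=[3,5,7,1] (faults so far: 7)
  step 10: ref 5 -> HIT, frames=[3,5,7,1] (faults so far: 7)
  step 11: ref 4 -> FAULT, evict 3, frames=[4,5,7,1] (faults so far: 8)
  step 12: ref 2 -> FAULT, evict 7, frames=[4,5,2,1] (faults so far: 9)
  LRU total faults: 9
--- Optimal ---
  step 0: ref 1 -> FAULT, frames=[1,-,-,-] (faults so far: 1)
  step 1: ref 5 -> FAULT, frames=[1,5,-,-] (faults so far: 2)
  step 2: ref 6 -> FAULT, frames=[1,5,6,-] (faults so far: 3)
  step 3: ref 4 -> FAULT, frames=[1,5,6,4] (faults so far: 4)
  step 4: ref 3 -> FAULT, evict 6, frames=[1,5,3,4] (faults so far: 5)
  step 5: ref 3 -> HIT, frames=[1,5,3,4] (faults so far: 5)
  step 6: ref 3 -> HIT, frames=[1,5,3,4] (faults so far: 5)
  step 7: ref 5 -> HIT, frames=[1,5,3,4] (faults so far: 5)
  step 8: ref 7 -> FAULT, evict 3, frames=[1,5,7,4] (faults so far: 6)
  step 9: ref 1 -> HIT, frames=[1,5,7,4] (faults so far: 6)
  step 10: ref 5 -> HIT, frames=[1,5,7,4] (faults so far: 6)
  step 11: ref 4 -> HIT, frames=[1,5,7,4] (faults so far: 6)
  step 12: ref 2 -> FAULT, evict 1, frames=[2,5,7,4] (faults so far: 7)
  Optimal total faults: 7

Answer: 10 9 7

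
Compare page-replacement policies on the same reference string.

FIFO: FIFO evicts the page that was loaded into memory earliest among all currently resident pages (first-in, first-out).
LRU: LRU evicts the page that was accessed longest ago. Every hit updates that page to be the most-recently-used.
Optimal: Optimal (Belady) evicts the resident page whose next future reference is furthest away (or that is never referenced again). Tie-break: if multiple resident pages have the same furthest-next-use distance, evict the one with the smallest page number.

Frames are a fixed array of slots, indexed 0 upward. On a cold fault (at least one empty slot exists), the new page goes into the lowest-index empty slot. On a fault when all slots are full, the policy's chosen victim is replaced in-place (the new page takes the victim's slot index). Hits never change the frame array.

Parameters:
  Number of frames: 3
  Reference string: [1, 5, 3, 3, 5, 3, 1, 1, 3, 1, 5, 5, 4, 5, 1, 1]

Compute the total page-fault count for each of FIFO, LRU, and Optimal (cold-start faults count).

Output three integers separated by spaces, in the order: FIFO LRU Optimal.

Answer: 5 4 4

Derivation:
--- FIFO ---
  step 0: ref 1 -> FAULT, frames=[1,-,-] (faults so far: 1)
  step 1: ref 5 -> FAULT, frames=[1,5,-] (faults so far: 2)
  step 2: ref 3 -> FAULT, frames=[1,5,3] (faults so far: 3)
  step 3: ref 3 -> HIT, frames=[1,5,3] (faults so far: 3)
  step 4: ref 5 -> HIT, frames=[1,5,3] (faults so far: 3)
  step 5: ref 3 -> HIT, frames=[1,5,3] (faults so far: 3)
  step 6: ref 1 -> HIT, frames=[1,5,3] (faults so far: 3)
  step 7: ref 1 -> HIT, frames=[1,5,3] (faults so far: 3)
  step 8: ref 3 -> HIT, frames=[1,5,3] (faults so far: 3)
  step 9: ref 1 -> HIT, frames=[1,5,3] (faults so far: 3)
  step 10: ref 5 -> HIT, frames=[1,5,3] (faults so far: 3)
  step 11: ref 5 -> HIT, frames=[1,5,3] (faults so far: 3)
  step 12: ref 4 -> FAULT, evict 1, frames=[4,5,3] (faults so far: 4)
  step 13: ref 5 -> HIT, frames=[4,5,3] (faults so far: 4)
  step 14: ref 1 -> FAULT, evict 5, frames=[4,1,3] (faults so far: 5)
  step 15: ref 1 -> HIT, frames=[4,1,3] (faults so far: 5)
  FIFO total faults: 5
--- LRU ---
  step 0: ref 1 -> FAULT, frames=[1,-,-] (faults so far: 1)
  step 1: ref 5 -> FAULT, frames=[1,5,-] (faults so far: 2)
  step 2: ref 3 -> FAULT, frames=[1,5,3] (faults so far: 3)
  step 3: ref 3 -> HIT, frames=[1,5,3] (faults so far: 3)
  step 4: ref 5 -> HIT, frames=[1,5,3] (faults so far: 3)
  step 5: ref 3 -> HIT, frames=[1,5,3] (faults so far: 3)
  step 6: ref 1 -> HIT, frames=[1,5,3] (faults so far: 3)
  step 7: ref 1 -> HIT, frames=[1,5,3] (faults so far: 3)
  step 8: ref 3 -> HIT, frames=[1,5,3] (faults so far: 3)
  step 9: ref 1 -> HIT, frames=[1,5,3] (faults so far: 3)
  step 10: ref 5 -> HIT, frames=[1,5,3] (faults so far: 3)
  step 11: ref 5 -> HIT, frames=[1,5,3] (faults so far: 3)
  step 12: ref 4 -> FAULT, evict 3, frames=[1,5,4] (faults so far: 4)
  step 13: ref 5 -> HIT, frames=[1,5,4] (faults so far: 4)
  step 14: ref 1 -> HIT, frames=[1,5,4] (faults so far: 4)
  step 15: ref 1 -> HIT, frames=[1,5,4] (faults so far: 4)
  LRU total faults: 4
--- Optimal ---
  step 0: ref 1 -> FAULT, frames=[1,-,-] (faults so far: 1)
  step 1: ref 5 -> FAULT, frames=[1,5,-] (faults so far: 2)
  step 2: ref 3 -> FAULT, frames=[1,5,3] (faults so far: 3)
  step 3: ref 3 -> HIT, frames=[1,5,3] (faults so far: 3)
  step 4: ref 5 -> HIT, frames=[1,5,3] (faults so far: 3)
  step 5: ref 3 -> HIT, frames=[1,5,3] (faults so far: 3)
  step 6: ref 1 -> HIT, frames=[1,5,3] (faults so far: 3)
  step 7: ref 1 -> HIT, frames=[1,5,3] (faults so far: 3)
  step 8: ref 3 -> HIT, frames=[1,5,3] (faults so far: 3)
  step 9: ref 1 -> HIT, frames=[1,5,3] (faults so far: 3)
  step 10: ref 5 -> HIT, frames=[1,5,3] (faults so far: 3)
  step 11: ref 5 -> HIT, frames=[1,5,3] (faults so far: 3)
  step 12: ref 4 -> FAULT, evict 3, frames=[1,5,4] (faults so far: 4)
  step 13: ref 5 -> HIT, frames=[1,5,4] (faults so far: 4)
  step 14: ref 1 -> HIT, frames=[1,5,4] (faults so far: 4)
  step 15: ref 1 -> HIT, frames=[1,5,4] (faults so far: 4)
  Optimal total faults: 4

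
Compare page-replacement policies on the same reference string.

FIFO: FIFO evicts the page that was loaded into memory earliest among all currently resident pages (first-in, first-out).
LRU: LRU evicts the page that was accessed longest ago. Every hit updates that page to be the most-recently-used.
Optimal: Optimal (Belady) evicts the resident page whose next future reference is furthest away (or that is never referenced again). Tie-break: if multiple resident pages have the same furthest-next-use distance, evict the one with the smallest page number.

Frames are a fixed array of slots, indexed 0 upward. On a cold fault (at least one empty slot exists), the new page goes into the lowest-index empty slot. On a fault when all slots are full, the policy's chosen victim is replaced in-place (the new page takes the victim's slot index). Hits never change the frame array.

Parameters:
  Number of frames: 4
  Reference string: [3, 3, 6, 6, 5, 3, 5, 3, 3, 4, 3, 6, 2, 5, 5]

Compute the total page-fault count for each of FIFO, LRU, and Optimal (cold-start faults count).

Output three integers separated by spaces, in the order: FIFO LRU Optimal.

--- FIFO ---
  step 0: ref 3 -> FAULT, frames=[3,-,-,-] (faults so far: 1)
  step 1: ref 3 -> HIT, frames=[3,-,-,-] (faults so far: 1)
  step 2: ref 6 -> FAULT, frames=[3,6,-,-] (faults so far: 2)
  step 3: ref 6 -> HIT, frames=[3,6,-,-] (faults so far: 2)
  step 4: ref 5 -> FAULT, frames=[3,6,5,-] (faults so far: 3)
  step 5: ref 3 -> HIT, frames=[3,6,5,-] (faults so far: 3)
  step 6: ref 5 -> HIT, frames=[3,6,5,-] (faults so far: 3)
  step 7: ref 3 -> HIT, frames=[3,6,5,-] (faults so far: 3)
  step 8: ref 3 -> HIT, frames=[3,6,5,-] (faults so far: 3)
  step 9: ref 4 -> FAULT, frames=[3,6,5,4] (faults so far: 4)
  step 10: ref 3 -> HIT, frames=[3,6,5,4] (faults so far: 4)
  step 11: ref 6 -> HIT, frames=[3,6,5,4] (faults so far: 4)
  step 12: ref 2 -> FAULT, evict 3, frames=[2,6,5,4] (faults so far: 5)
  step 13: ref 5 -> HIT, frames=[2,6,5,4] (faults so far: 5)
  step 14: ref 5 -> HIT, frames=[2,6,5,4] (faults so far: 5)
  FIFO total faults: 5
--- LRU ---
  step 0: ref 3 -> FAULT, frames=[3,-,-,-] (faults so far: 1)
  step 1: ref 3 -> HIT, frames=[3,-,-,-] (faults so far: 1)
  step 2: ref 6 -> FAULT, frames=[3,6,-,-] (faults so far: 2)
  step 3: ref 6 -> HIT, frames=[3,6,-,-] (faults so far: 2)
  step 4: ref 5 -> FAULT, frames=[3,6,5,-] (faults so far: 3)
  step 5: ref 3 -> HIT, frames=[3,6,5,-] (faults so far: 3)
  step 6: ref 5 -> HIT, frames=[3,6,5,-] (faults so far: 3)
  step 7: ref 3 -> HIT, frames=[3,6,5,-] (faults so far: 3)
  step 8: ref 3 -> HIT, frames=[3,6,5,-] (faults so far: 3)
  step 9: ref 4 -> FAULT, frames=[3,6,5,4] (faults so far: 4)
  step 10: ref 3 -> HIT, frames=[3,6,5,4] (faults so far: 4)
  step 11: ref 6 -> HIT, frames=[3,6,5,4] (faults so far: 4)
  step 12: ref 2 -> FAULT, evict 5, frames=[3,6,2,4] (faults so far: 5)
  step 13: ref 5 -> FAULT, evict 4, frames=[3,6,2,5] (faults so far: 6)
  step 14: ref 5 -> HIT, frames=[3,6,2,5] (faults so far: 6)
  LRU total faults: 6
--- Optimal ---
  step 0: ref 3 -> FAULT, frames=[3,-,-,-] (faults so far: 1)
  step 1: ref 3 -> HIT, frames=[3,-,-,-] (faults so far: 1)
  step 2: ref 6 -> FAULT, frames=[3,6,-,-] (faults so far: 2)
  step 3: ref 6 -> HIT, frames=[3,6,-,-] (faults so far: 2)
  step 4: ref 5 -> FAULT, frames=[3,6,5,-] (faults so far: 3)
  step 5: ref 3 -> HIT, frames=[3,6,5,-] (faults so far: 3)
  step 6: ref 5 -> HIT, frames=[3,6,5,-] (faults so far: 3)
  step 7: ref 3 -> HIT, frames=[3,6,5,-] (faults so far: 3)
  step 8: ref 3 -> HIT, frames=[3,6,5,-] (faults so far: 3)
  step 9: ref 4 -> FAULT, frames=[3,6,5,4] (faults so far: 4)
  step 10: ref 3 -> HIT, frames=[3,6,5,4] (faults so far: 4)
  step 11: ref 6 -> HIT, frames=[3,6,5,4] (faults so far: 4)
  step 12: ref 2 -> FAULT, evict 3, frames=[2,6,5,4] (faults so far: 5)
  step 13: ref 5 -> HIT, frames=[2,6,5,4] (faults so far: 5)
  step 14: ref 5 -> HIT, frames=[2,6,5,4] (faults so far: 5)
  Optimal total faults: 5

Answer: 5 6 5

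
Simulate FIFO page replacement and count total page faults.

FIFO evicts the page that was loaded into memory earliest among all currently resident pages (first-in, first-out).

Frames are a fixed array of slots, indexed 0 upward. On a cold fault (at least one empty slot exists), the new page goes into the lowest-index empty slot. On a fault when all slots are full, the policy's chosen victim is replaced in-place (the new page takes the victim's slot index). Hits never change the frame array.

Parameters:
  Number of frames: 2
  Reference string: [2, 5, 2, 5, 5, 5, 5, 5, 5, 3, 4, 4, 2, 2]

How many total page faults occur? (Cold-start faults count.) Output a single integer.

Answer: 5

Derivation:
Step 0: ref 2 → FAULT, frames=[2,-]
Step 1: ref 5 → FAULT, frames=[2,5]
Step 2: ref 2 → HIT, frames=[2,5]
Step 3: ref 5 → HIT, frames=[2,5]
Step 4: ref 5 → HIT, frames=[2,5]
Step 5: ref 5 → HIT, frames=[2,5]
Step 6: ref 5 → HIT, frames=[2,5]
Step 7: ref 5 → HIT, frames=[2,5]
Step 8: ref 5 → HIT, frames=[2,5]
Step 9: ref 3 → FAULT (evict 2), frames=[3,5]
Step 10: ref 4 → FAULT (evict 5), frames=[3,4]
Step 11: ref 4 → HIT, frames=[3,4]
Step 12: ref 2 → FAULT (evict 3), frames=[2,4]
Step 13: ref 2 → HIT, frames=[2,4]
Total faults: 5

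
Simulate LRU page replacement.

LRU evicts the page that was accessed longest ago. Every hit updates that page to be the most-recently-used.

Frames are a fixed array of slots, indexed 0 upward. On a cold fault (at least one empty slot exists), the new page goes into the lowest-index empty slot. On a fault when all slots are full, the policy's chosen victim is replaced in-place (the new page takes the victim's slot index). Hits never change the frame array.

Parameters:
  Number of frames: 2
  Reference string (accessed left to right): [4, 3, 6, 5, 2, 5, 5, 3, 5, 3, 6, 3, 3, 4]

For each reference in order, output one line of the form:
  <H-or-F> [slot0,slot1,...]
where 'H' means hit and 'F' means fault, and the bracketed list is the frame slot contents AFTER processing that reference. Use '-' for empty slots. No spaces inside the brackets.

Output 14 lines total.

F [4,-]
F [4,3]
F [6,3]
F [6,5]
F [2,5]
H [2,5]
H [2,5]
F [3,5]
H [3,5]
H [3,5]
F [3,6]
H [3,6]
H [3,6]
F [3,4]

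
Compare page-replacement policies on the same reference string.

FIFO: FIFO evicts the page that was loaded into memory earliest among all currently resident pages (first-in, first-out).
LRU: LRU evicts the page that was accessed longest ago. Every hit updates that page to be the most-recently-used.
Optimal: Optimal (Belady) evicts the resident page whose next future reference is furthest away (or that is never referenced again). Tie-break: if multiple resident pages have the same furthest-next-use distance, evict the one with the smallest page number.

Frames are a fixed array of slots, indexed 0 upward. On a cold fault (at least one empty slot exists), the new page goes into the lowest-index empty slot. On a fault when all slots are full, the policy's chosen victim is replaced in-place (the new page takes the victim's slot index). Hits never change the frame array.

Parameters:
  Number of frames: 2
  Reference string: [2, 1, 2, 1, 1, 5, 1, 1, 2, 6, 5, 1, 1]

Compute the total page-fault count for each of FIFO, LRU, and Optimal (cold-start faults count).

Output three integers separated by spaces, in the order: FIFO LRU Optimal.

Answer: 7 7 6

Derivation:
--- FIFO ---
  step 0: ref 2 -> FAULT, frames=[2,-] (faults so far: 1)
  step 1: ref 1 -> FAULT, frames=[2,1] (faults so far: 2)
  step 2: ref 2 -> HIT, frames=[2,1] (faults so far: 2)
  step 3: ref 1 -> HIT, frames=[2,1] (faults so far: 2)
  step 4: ref 1 -> HIT, frames=[2,1] (faults so far: 2)
  step 5: ref 5 -> FAULT, evict 2, frames=[5,1] (faults so far: 3)
  step 6: ref 1 -> HIT, frames=[5,1] (faults so far: 3)
  step 7: ref 1 -> HIT, frames=[5,1] (faults so far: 3)
  step 8: ref 2 -> FAULT, evict 1, frames=[5,2] (faults so far: 4)
  step 9: ref 6 -> FAULT, evict 5, frames=[6,2] (faults so far: 5)
  step 10: ref 5 -> FAULT, evict 2, frames=[6,5] (faults so far: 6)
  step 11: ref 1 -> FAULT, evict 6, frames=[1,5] (faults so far: 7)
  step 12: ref 1 -> HIT, frames=[1,5] (faults so far: 7)
  FIFO total faults: 7
--- LRU ---
  step 0: ref 2 -> FAULT, frames=[2,-] (faults so far: 1)
  step 1: ref 1 -> FAULT, frames=[2,1] (faults so far: 2)
  step 2: ref 2 -> HIT, frames=[2,1] (faults so far: 2)
  step 3: ref 1 -> HIT, frames=[2,1] (faults so far: 2)
  step 4: ref 1 -> HIT, frames=[2,1] (faults so far: 2)
  step 5: ref 5 -> FAULT, evict 2, frames=[5,1] (faults so far: 3)
  step 6: ref 1 -> HIT, frames=[5,1] (faults so far: 3)
  step 7: ref 1 -> HIT, frames=[5,1] (faults so far: 3)
  step 8: ref 2 -> FAULT, evict 5, frames=[2,1] (faults so far: 4)
  step 9: ref 6 -> FAULT, evict 1, frames=[2,6] (faults so far: 5)
  step 10: ref 5 -> FAULT, evict 2, frames=[5,6] (faults so far: 6)
  step 11: ref 1 -> FAULT, evict 6, frames=[5,1] (faults so far: 7)
  step 12: ref 1 -> HIT, frames=[5,1] (faults so far: 7)
  LRU total faults: 7
--- Optimal ---
  step 0: ref 2 -> FAULT, frames=[2,-] (faults so far: 1)
  step 1: ref 1 -> FAULT, frames=[2,1] (faults so far: 2)
  step 2: ref 2 -> HIT, frames=[2,1] (faults so far: 2)
  step 3: ref 1 -> HIT, frames=[2,1] (faults so far: 2)
  step 4: ref 1 -> HIT, frames=[2,1] (faults so far: 2)
  step 5: ref 5 -> FAULT, evict 2, frames=[5,1] (faults so far: 3)
  step 6: ref 1 -> HIT, frames=[5,1] (faults so far: 3)
  step 7: ref 1 -> HIT, frames=[5,1] (faults so far: 3)
  step 8: ref 2 -> FAULT, evict 1, frames=[5,2] (faults so far: 4)
  step 9: ref 6 -> FAULT, evict 2, frames=[5,6] (faults so far: 5)
  step 10: ref 5 -> HIT, frames=[5,6] (faults so far: 5)
  step 11: ref 1 -> FAULT, evict 5, frames=[1,6] (faults so far: 6)
  step 12: ref 1 -> HIT, frames=[1,6] (faults so far: 6)
  Optimal total faults: 6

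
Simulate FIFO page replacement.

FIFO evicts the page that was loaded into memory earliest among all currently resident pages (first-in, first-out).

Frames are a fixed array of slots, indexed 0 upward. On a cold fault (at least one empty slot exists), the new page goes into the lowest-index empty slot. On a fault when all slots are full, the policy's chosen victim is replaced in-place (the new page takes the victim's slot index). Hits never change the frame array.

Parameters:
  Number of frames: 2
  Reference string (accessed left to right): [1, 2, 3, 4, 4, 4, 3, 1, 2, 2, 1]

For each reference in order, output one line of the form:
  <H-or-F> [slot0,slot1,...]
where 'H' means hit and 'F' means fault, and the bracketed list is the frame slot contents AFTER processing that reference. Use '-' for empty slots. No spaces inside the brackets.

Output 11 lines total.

F [1,-]
F [1,2]
F [3,2]
F [3,4]
H [3,4]
H [3,4]
H [3,4]
F [1,4]
F [1,2]
H [1,2]
H [1,2]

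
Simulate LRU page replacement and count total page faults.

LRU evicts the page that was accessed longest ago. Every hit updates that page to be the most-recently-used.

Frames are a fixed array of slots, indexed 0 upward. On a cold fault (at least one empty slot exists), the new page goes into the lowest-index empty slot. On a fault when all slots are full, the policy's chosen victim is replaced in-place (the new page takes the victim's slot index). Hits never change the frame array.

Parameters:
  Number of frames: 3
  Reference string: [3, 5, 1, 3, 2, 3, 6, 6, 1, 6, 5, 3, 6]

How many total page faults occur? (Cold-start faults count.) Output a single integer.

Answer: 8

Derivation:
Step 0: ref 3 → FAULT, frames=[3,-,-]
Step 1: ref 5 → FAULT, frames=[3,5,-]
Step 2: ref 1 → FAULT, frames=[3,5,1]
Step 3: ref 3 → HIT, frames=[3,5,1]
Step 4: ref 2 → FAULT (evict 5), frames=[3,2,1]
Step 5: ref 3 → HIT, frames=[3,2,1]
Step 6: ref 6 → FAULT (evict 1), frames=[3,2,6]
Step 7: ref 6 → HIT, frames=[3,2,6]
Step 8: ref 1 → FAULT (evict 2), frames=[3,1,6]
Step 9: ref 6 → HIT, frames=[3,1,6]
Step 10: ref 5 → FAULT (evict 3), frames=[5,1,6]
Step 11: ref 3 → FAULT (evict 1), frames=[5,3,6]
Step 12: ref 6 → HIT, frames=[5,3,6]
Total faults: 8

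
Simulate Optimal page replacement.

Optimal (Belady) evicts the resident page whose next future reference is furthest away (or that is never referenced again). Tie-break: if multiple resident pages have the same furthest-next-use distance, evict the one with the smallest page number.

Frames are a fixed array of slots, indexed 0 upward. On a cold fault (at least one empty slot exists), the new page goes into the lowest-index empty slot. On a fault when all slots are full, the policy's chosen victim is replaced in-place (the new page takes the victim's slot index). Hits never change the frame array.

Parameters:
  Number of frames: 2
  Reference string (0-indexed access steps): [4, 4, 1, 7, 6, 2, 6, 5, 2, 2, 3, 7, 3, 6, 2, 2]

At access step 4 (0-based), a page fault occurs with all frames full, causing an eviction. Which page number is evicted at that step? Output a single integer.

Step 0: ref 4 -> FAULT, frames=[4,-]
Step 1: ref 4 -> HIT, frames=[4,-]
Step 2: ref 1 -> FAULT, frames=[4,1]
Step 3: ref 7 -> FAULT, evict 1, frames=[4,7]
Step 4: ref 6 -> FAULT, evict 4, frames=[6,7]
At step 4: evicted page 4

Answer: 4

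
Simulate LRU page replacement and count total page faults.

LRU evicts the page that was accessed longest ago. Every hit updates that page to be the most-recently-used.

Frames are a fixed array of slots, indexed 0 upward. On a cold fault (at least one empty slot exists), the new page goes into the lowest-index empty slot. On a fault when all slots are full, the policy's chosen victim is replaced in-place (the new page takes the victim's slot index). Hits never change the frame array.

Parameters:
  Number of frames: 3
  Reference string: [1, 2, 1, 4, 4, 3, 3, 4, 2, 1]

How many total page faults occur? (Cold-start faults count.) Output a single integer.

Answer: 6

Derivation:
Step 0: ref 1 → FAULT, frames=[1,-,-]
Step 1: ref 2 → FAULT, frames=[1,2,-]
Step 2: ref 1 → HIT, frames=[1,2,-]
Step 3: ref 4 → FAULT, frames=[1,2,4]
Step 4: ref 4 → HIT, frames=[1,2,4]
Step 5: ref 3 → FAULT (evict 2), frames=[1,3,4]
Step 6: ref 3 → HIT, frames=[1,3,4]
Step 7: ref 4 → HIT, frames=[1,3,4]
Step 8: ref 2 → FAULT (evict 1), frames=[2,3,4]
Step 9: ref 1 → FAULT (evict 3), frames=[2,1,4]
Total faults: 6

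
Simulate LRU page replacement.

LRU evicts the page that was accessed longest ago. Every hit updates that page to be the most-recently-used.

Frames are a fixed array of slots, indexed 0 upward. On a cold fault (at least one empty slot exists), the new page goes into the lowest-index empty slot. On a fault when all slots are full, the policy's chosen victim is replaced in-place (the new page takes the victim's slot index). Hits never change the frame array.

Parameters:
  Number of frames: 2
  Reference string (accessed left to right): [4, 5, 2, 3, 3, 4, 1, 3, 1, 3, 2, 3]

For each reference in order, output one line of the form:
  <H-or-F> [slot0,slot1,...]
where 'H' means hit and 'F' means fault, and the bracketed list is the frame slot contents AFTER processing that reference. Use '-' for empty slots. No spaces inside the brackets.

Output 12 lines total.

F [4,-]
F [4,5]
F [2,5]
F [2,3]
H [2,3]
F [4,3]
F [4,1]
F [3,1]
H [3,1]
H [3,1]
F [3,2]
H [3,2]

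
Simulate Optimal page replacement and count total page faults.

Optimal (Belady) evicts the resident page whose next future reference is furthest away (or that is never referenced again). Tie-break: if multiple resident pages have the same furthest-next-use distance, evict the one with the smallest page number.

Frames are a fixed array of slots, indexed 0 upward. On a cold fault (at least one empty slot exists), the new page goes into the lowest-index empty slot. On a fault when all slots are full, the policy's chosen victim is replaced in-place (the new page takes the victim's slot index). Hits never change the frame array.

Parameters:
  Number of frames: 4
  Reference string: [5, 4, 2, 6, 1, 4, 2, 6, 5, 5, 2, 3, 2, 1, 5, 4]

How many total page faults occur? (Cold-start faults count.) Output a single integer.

Step 0: ref 5 → FAULT, frames=[5,-,-,-]
Step 1: ref 4 → FAULT, frames=[5,4,-,-]
Step 2: ref 2 → FAULT, frames=[5,4,2,-]
Step 3: ref 6 → FAULT, frames=[5,4,2,6]
Step 4: ref 1 → FAULT (evict 5), frames=[1,4,2,6]
Step 5: ref 4 → HIT, frames=[1,4,2,6]
Step 6: ref 2 → HIT, frames=[1,4,2,6]
Step 7: ref 6 → HIT, frames=[1,4,2,6]
Step 8: ref 5 → FAULT (evict 6), frames=[1,4,2,5]
Step 9: ref 5 → HIT, frames=[1,4,2,5]
Step 10: ref 2 → HIT, frames=[1,4,2,5]
Step 11: ref 3 → FAULT (evict 4), frames=[1,3,2,5]
Step 12: ref 2 → HIT, frames=[1,3,2,5]
Step 13: ref 1 → HIT, frames=[1,3,2,5]
Step 14: ref 5 → HIT, frames=[1,3,2,5]
Step 15: ref 4 → FAULT (evict 1), frames=[4,3,2,5]
Total faults: 8

Answer: 8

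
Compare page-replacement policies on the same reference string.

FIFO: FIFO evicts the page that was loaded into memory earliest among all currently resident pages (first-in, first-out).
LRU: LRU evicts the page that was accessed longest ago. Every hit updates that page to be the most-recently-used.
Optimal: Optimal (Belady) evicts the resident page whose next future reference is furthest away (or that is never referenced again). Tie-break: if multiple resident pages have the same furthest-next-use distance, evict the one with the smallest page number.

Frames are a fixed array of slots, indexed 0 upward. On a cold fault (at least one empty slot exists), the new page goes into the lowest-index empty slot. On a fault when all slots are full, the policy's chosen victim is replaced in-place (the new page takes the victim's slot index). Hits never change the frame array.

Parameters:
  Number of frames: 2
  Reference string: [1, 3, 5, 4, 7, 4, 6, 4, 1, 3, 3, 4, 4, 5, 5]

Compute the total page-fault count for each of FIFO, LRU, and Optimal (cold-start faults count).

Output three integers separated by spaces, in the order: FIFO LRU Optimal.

Answer: 11 10 9

Derivation:
--- FIFO ---
  step 0: ref 1 -> FAULT, frames=[1,-] (faults so far: 1)
  step 1: ref 3 -> FAULT, frames=[1,3] (faults so far: 2)
  step 2: ref 5 -> FAULT, evict 1, frames=[5,3] (faults so far: 3)
  step 3: ref 4 -> FAULT, evict 3, frames=[5,4] (faults so far: 4)
  step 4: ref 7 -> FAULT, evict 5, frames=[7,4] (faults so far: 5)
  step 5: ref 4 -> HIT, frames=[7,4] (faults so far: 5)
  step 6: ref 6 -> FAULT, evict 4, frames=[7,6] (faults so far: 6)
  step 7: ref 4 -> FAULT, evict 7, frames=[4,6] (faults so far: 7)
  step 8: ref 1 -> FAULT, evict 6, frames=[4,1] (faults so far: 8)
  step 9: ref 3 -> FAULT, evict 4, frames=[3,1] (faults so far: 9)
  step 10: ref 3 -> HIT, frames=[3,1] (faults so far: 9)
  step 11: ref 4 -> FAULT, evict 1, frames=[3,4] (faults so far: 10)
  step 12: ref 4 -> HIT, frames=[3,4] (faults so far: 10)
  step 13: ref 5 -> FAULT, evict 3, frames=[5,4] (faults so far: 11)
  step 14: ref 5 -> HIT, frames=[5,4] (faults so far: 11)
  FIFO total faults: 11
--- LRU ---
  step 0: ref 1 -> FAULT, frames=[1,-] (faults so far: 1)
  step 1: ref 3 -> FAULT, frames=[1,3] (faults so far: 2)
  step 2: ref 5 -> FAULT, evict 1, frames=[5,3] (faults so far: 3)
  step 3: ref 4 -> FAULT, evict 3, frames=[5,4] (faults so far: 4)
  step 4: ref 7 -> FAULT, evict 5, frames=[7,4] (faults so far: 5)
  step 5: ref 4 -> HIT, frames=[7,4] (faults so far: 5)
  step 6: ref 6 -> FAULT, evict 7, frames=[6,4] (faults so far: 6)
  step 7: ref 4 -> HIT, frames=[6,4] (faults so far: 6)
  step 8: ref 1 -> FAULT, evict 6, frames=[1,4] (faults so far: 7)
  step 9: ref 3 -> FAULT, evict 4, frames=[1,3] (faults so far: 8)
  step 10: ref 3 -> HIT, frames=[1,3] (faults so far: 8)
  step 11: ref 4 -> FAULT, evict 1, frames=[4,3] (faults so far: 9)
  step 12: ref 4 -> HIT, frames=[4,3] (faults so far: 9)
  step 13: ref 5 -> FAULT, evict 3, frames=[4,5] (faults so far: 10)
  step 14: ref 5 -> HIT, frames=[4,5] (faults so far: 10)
  LRU total faults: 10
--- Optimal ---
  step 0: ref 1 -> FAULT, frames=[1,-] (faults so far: 1)
  step 1: ref 3 -> FAULT, frames=[1,3] (faults so far: 2)
  step 2: ref 5 -> FAULT, evict 3, frames=[1,5] (faults so far: 3)
  step 3: ref 4 -> FAULT, evict 5, frames=[1,4] (faults so far: 4)
  step 4: ref 7 -> FAULT, evict 1, frames=[7,4] (faults so far: 5)
  step 5: ref 4 -> HIT, frames=[7,4] (faults so far: 5)
  step 6: ref 6 -> FAULT, evict 7, frames=[6,4] (faults so far: 6)
  step 7: ref 4 -> HIT, frames=[6,4] (faults so far: 6)
  step 8: ref 1 -> FAULT, evict 6, frames=[1,4] (faults so far: 7)
  step 9: ref 3 -> FAULT, evict 1, frames=[3,4] (faults so far: 8)
  step 10: ref 3 -> HIT, frames=[3,4] (faults so far: 8)
  step 11: ref 4 -> HIT, frames=[3,4] (faults so far: 8)
  step 12: ref 4 -> HIT, frames=[3,4] (faults so far: 8)
  step 13: ref 5 -> FAULT, evict 3, frames=[5,4] (faults so far: 9)
  step 14: ref 5 -> HIT, frames=[5,4] (faults so far: 9)
  Optimal total faults: 9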